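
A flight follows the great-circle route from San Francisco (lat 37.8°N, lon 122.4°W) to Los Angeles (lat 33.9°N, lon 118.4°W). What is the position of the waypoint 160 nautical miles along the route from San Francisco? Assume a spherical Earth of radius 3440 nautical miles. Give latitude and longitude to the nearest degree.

≈ lat 36°N, lon 120°W

Write both endpoints as unit vectors p₁, p₂ with components (cos φ cos λ, cos φ sin λ, sin φ).
The central angle between the endpoints is δ = arccos(p₁·p₂) ≈ 0.088 rad (5.1°). The total great-circle distance is δ·R ≈ 0.088 × 3440 ≈ 304 nmi, so the target fraction is f = 160/304 ≈ 0.526.
Interpolate at f ≈ 0.526 with slerp weights a = sin((1−f)δ)/sin δ ≈ 0.475, b = sin(fδ)/sin δ ≈ 0.526.
p = a·p₁ + b·p₂ ≈ (-0.409, -0.701, 0.584); φ = arcsin(p_z) ≈ 35.77°, λ = atan2(p_y, p_x) ≈ -120.25°.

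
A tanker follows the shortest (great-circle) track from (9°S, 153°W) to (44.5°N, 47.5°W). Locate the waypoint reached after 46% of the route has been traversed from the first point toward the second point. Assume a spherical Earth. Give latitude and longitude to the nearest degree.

≈ (25°N, 116°W)

The haversine formula gives a central angle δ ≈ 1.873 rad (107.3°) between the endpoints.
Interpolate at f = 0.46 with slerp weights a = sin((1−f)δ)/sin δ ≈ 0.888, b = sin(fδ)/sin δ ≈ 0.795.
p = a·p₁ + b·p₂ ≈ (-0.398, -0.816, 0.418); φ = arcsin(p_z) ≈ 24.73°, λ = atan2(p_y, p_x) ≈ -116.01°.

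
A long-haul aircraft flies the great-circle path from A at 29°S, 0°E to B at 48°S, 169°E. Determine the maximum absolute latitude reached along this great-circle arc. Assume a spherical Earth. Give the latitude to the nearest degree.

The great circle lies in the plane with unit normal n̂ = (p₁ × p₂)/|p₁ × p₂|.
Here n̂_z ≈ +0.114; the vertex latitude is φ_max = arccos|n̂_z| ≈ 83.4°.
Check via Clairaut: cos φ_max = |cos φ₁| · sin C = cos(29.0°)·sin(172.5°) ≈ 0.114, again giving ≈ 83.4°.

≈ 83°S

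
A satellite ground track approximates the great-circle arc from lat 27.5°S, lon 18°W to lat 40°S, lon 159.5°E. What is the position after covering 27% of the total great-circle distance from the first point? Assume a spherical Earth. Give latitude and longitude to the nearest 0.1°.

Convert each endpoint to a unit vector on the sphere (x = cos φ cos λ, y = cos φ sin λ, z = sin φ).
The central angle between the endpoints is δ = arccos(p₁·p₂) ≈ 1.963 rad (112.5°).
Interpolate at f = 0.27 with slerp weights a = sin((1−f)δ)/sin δ ≈ 1.072, b = sin(fδ)/sin δ ≈ 0.547.
p = a·p₁ + b·p₂ ≈ (0.512, -0.147, -0.846); φ = arcsin(p_z) ≈ -57.83°, λ = atan2(p_y, p_x) ≈ -16.03°.

≈ lat 57.8°S, lon 16.0°W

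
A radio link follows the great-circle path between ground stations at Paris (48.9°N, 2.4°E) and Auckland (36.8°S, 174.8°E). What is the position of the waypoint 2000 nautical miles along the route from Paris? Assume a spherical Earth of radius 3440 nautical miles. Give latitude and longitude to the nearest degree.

≈ (72°N, 57°E)

Write both endpoints as unit vectors p₁, p₂ with components (cos φ cos λ, cos φ sin λ, sin φ).
The central angle between the endpoints is δ = arccos(p₁·p₂) ≈ 2.909 rad (166.7°). The total great-circle distance is δ·R ≈ 2.909 × 3440 ≈ 10008 nmi, so the target fraction is f = 2000/10008 ≈ 0.200.
Interpolate at f ≈ 0.200 with slerp weights a = sin((1−f)δ)/sin δ ≈ 3.158, b = sin(fδ)/sin δ ≈ 2.386.
p = a·p₁ + b·p₂ ≈ (0.171, 0.260, 0.950); φ = arcsin(p_z) ≈ 71.86°, λ = atan2(p_y, p_x) ≈ 56.65°.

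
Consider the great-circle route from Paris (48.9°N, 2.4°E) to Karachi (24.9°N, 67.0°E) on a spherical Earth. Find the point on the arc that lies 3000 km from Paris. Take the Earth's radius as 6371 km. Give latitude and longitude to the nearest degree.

Convert each endpoint to a unit vector on the sphere (x = cos φ cos λ, y = cos φ sin λ, z = sin φ).
The central angle between the endpoints is δ = arccos(p₁·p₂) ≈ 0.961 rad (55.0°). The total great-circle distance is δ·R ≈ 0.961 × 6371 ≈ 6120 km, so the target fraction is f = 3000/6120 ≈ 0.490.
Interpolate at f ≈ 0.490 with slerp weights a = sin((1−f)δ)/sin δ ≈ 0.574, b = sin(fδ)/sin δ ≈ 0.554.
p = a·p₁ + b·p₂ ≈ (0.573, 0.478, 0.666); φ = arcsin(p_z) ≈ 41.73°, λ = atan2(p_y, p_x) ≈ 39.83°.

≈ 42°N, 40°E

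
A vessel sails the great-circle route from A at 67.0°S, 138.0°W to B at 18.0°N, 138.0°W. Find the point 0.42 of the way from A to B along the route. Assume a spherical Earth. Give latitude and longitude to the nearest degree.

Convert each endpoint to a unit vector on the sphere (x = cos φ cos λ, y = cos φ sin λ, z = sin φ).
The central angle between the endpoints is δ = arccos(p₁·p₂) ≈ 1.484 rad (85.0°).
Interpolate at f = 0.42 with slerp weights a = sin((1−f)δ)/sin δ ≈ 0.761, b = sin(fδ)/sin δ ≈ 0.586.
p = a·p₁ + b·p₂ ≈ (-0.635, -0.572, -0.520); φ = arcsin(p_z) ≈ -31.30°, λ = atan2(p_y, p_x) ≈ -138.00°.

≈ 31°S, 138°W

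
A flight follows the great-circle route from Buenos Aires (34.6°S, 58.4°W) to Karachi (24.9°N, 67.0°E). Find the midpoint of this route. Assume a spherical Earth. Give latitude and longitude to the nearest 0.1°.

≈ 10.4°S, 9.7°E

Convert each endpoint to a unit vector on the sphere (x = cos φ cos λ, y = cos φ sin λ, z = sin φ).
The central angle between the endpoints is δ = arccos(p₁·p₂) ≈ 2.307 rad (132.2°).
Interpolate at f = 1/2 with slerp weights a = sin((1−f)δ)/sin δ ≈ 1.234, b = sin(fδ)/sin δ ≈ 1.234.
p = a·p₁ + b·p₂ ≈ (0.969, 0.165, -0.181); φ = arcsin(p_z) ≈ -10.44°, λ = atan2(p_y, p_x) ≈ 9.67°.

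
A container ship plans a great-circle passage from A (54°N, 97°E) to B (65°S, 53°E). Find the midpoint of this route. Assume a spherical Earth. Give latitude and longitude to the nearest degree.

The haversine formula gives a central angle δ ≈ 2.159 rad (123.7°) between the endpoints.
Interpolate at f = 1/2 with slerp weights a = sin((1−f)δ)/sin δ ≈ 1.059, b = sin(fδ)/sin δ ≈ 1.059.
p = a·p₁ + b·p₂ ≈ (0.194, 0.976, -0.103); φ = arcsin(p_z) ≈ -5.92°, λ = atan2(p_y, p_x) ≈ 78.78°.

≈ (6°S, 79°E)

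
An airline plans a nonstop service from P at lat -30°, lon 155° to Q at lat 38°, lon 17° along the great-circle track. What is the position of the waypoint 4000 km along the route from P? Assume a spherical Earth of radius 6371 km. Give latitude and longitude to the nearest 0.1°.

The haversine formula gives a central angle δ ≈ 2.523 rad (144.6°) between the endpoints. The total great-circle distance is δ·R ≈ 2.523 × 6371 ≈ 16077 km, so the target fraction is f = 4000/16077 ≈ 0.249.
Interpolate at f ≈ 0.249 with slerp weights a = sin((1−f)δ)/sin δ ≈ 1.635, b = sin(fδ)/sin δ ≈ 1.014.
p = a·p₁ + b·p₂ ≈ (-0.520, 0.832, -0.194); φ = arcsin(p_z) ≈ -11.16°, λ = atan2(p_y, p_x) ≈ 121.99°.

≈ lat -11.2°, lon 122.0°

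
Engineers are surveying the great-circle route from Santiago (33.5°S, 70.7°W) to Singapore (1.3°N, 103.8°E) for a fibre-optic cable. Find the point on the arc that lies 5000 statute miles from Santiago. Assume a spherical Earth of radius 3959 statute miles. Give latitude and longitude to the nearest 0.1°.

Write both endpoints as unit vectors p₁, p₂ with components (cos φ cos λ, cos φ sin λ, sin φ).
The central angle between the endpoints is δ = arccos(p₁·p₂) ≈ 2.572 rad (147.4°). The total great-circle distance is δ·R ≈ 2.572 × 3959 ≈ 10184 mi, so the target fraction is f = 5000/10184 ≈ 0.491.
Interpolate at f ≈ 0.491 with slerp weights a = sin((1−f)δ)/sin δ ≈ 1.793, b = sin(fδ)/sin δ ≈ 1.768.
p = a·p₁ + b·p₂ ≈ (0.072, 0.306, -0.949); φ = arcsin(p_z) ≈ -71.67°, λ = atan2(p_y, p_x) ≈ 76.70°.

≈ 71.7°S, 76.7°E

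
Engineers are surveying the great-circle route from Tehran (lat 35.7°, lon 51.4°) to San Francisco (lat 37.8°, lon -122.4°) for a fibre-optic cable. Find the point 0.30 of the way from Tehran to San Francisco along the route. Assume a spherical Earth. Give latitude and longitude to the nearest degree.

Write both endpoints as unit vectors p₁, p₂ with components (cos φ cos λ, cos φ sin λ, sin φ).
The central angle between the endpoints is δ = arccos(p₁·p₂) ≈ 1.855 rad (106.3°).
Interpolate at f = 0.30 with slerp weights a = sin((1−f)δ)/sin δ ≈ 1.003, b = sin(fδ)/sin δ ≈ 0.550.
p = a·p₁ + b·p₂ ≈ (0.275, 0.270, 0.923); φ = arcsin(p_z) ≈ 67.33°, λ = atan2(p_y, p_x) ≈ 44.40°.

≈ lat 67°, lon 44°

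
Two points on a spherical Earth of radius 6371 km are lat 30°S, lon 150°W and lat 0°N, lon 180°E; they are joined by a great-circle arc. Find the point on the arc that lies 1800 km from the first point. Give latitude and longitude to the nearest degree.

≈ lat 19°S, lon 163°W

Convert each endpoint to a unit vector on the sphere (x = cos φ cos λ, y = cos φ sin λ, z = sin φ).
The central angle between the endpoints is δ = arccos(p₁·p₂) ≈ 0.723 rad (41.4°). The total great-circle distance is δ·R ≈ 0.723 × 6371 ≈ 4605 km, so the target fraction is f = 1800/4605 ≈ 0.391.
Interpolate at f ≈ 0.391 with slerp weights a = sin((1−f)δ)/sin δ ≈ 0.644, b = sin(fδ)/sin δ ≈ 0.421.
p = a·p₁ + b·p₂ ≈ (-0.905, -0.279, -0.322); φ = arcsin(p_z) ≈ -18.79°, λ = atan2(p_y, p_x) ≈ -162.86°.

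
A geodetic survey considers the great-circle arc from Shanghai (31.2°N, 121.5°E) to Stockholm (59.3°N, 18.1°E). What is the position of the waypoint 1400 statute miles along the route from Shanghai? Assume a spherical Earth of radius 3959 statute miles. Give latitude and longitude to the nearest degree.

Write both endpoints as unit vectors p₁, p₂ with components (cos φ cos λ, cos φ sin λ, sin φ).
The central angle between the endpoints is δ = arccos(p₁·p₂) ≈ 1.219 rad (69.9°). The total great-circle distance is δ·R ≈ 1.219 × 3959 ≈ 4828 mi, so the target fraction is f = 1400/4828 ≈ 0.290.
Interpolate at f ≈ 0.290 with slerp weights a = sin((1−f)δ)/sin δ ≈ 0.811, b = sin(fδ)/sin δ ≈ 0.369.
p = a·p₁ + b·p₂ ≈ (-0.184, 0.650, 0.737); φ = arcsin(p_z) ≈ 47.51°, λ = atan2(p_y, p_x) ≈ 105.77°.

≈ 48°N, 106°E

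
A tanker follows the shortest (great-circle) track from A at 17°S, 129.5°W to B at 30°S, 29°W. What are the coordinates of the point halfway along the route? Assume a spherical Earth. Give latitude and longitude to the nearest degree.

Convert each endpoint to a unit vector on the sphere (x = cos φ cos λ, y = cos φ sin λ, z = sin φ).
The central angle between the endpoints is δ = arccos(p₁·p₂) ≈ 1.576 rad (90.3°).
Interpolate at f = 1/2 with slerp weights a = sin((1−f)δ)/sin δ ≈ 0.709, b = sin(fδ)/sin δ ≈ 0.709.
p = a·p₁ + b·p₂ ≈ (0.106, -0.821, -0.562); φ = arcsin(p_z) ≈ -34.17°, λ = atan2(p_y, p_x) ≈ -82.66°.

≈ 34°S, 83°W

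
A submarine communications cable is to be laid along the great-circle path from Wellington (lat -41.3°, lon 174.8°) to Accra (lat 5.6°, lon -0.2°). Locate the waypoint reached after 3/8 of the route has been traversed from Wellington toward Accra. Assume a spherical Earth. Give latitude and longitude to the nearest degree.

Write both endpoints as unit vectors p₁, p₂ with components (cos φ cos λ, cos φ sin λ, sin φ).
The central angle between the endpoints is δ = arccos(p₁·p₂) ≈ 2.514 rad (144.0°).
Interpolate at f = 3/8 with slerp weights a = sin((1−f)δ)/sin δ ≈ 1.702, b = sin(fδ)/sin δ ≈ 1.377.
p = a·p₁ + b·p₂ ≈ (0.097, 0.111, -0.989); φ = arcsin(p_z) ≈ -81.51°, λ = atan2(p_y, p_x) ≈ 48.84°.

≈ lat -82°, lon 49°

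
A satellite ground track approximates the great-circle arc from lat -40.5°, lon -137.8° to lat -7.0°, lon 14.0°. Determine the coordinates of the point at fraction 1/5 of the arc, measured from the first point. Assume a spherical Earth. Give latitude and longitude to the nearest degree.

Convert each endpoint to a unit vector on the sphere (x = cos φ cos λ, y = cos φ sin λ, z = sin φ).
The central angle between the endpoints is δ = arccos(p₁·p₂) ≈ 2.197 rad (125.9°).
Interpolate at f = 1/5 with slerp weights a = sin((1−f)δ)/sin δ ≈ 1.213, b = sin(fδ)/sin δ ≈ 0.525.
p = a·p₁ + b·p₂ ≈ (-0.178, -0.493, -0.852); φ = arcsin(p_z) ≈ -58.38°, λ = atan2(p_y, p_x) ≈ -109.79°.

≈ lat -58°, lon -110°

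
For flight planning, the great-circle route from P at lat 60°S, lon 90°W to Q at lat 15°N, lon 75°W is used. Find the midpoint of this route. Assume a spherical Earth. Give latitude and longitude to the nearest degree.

Write both endpoints as unit vectors p₁, p₂ with components (cos φ cos λ, cos φ sin λ, sin φ).
The central angle between the endpoints is δ = arccos(p₁·p₂) ≈ 1.326 rad (76.0°).
Interpolate at f = 1/2 with slerp weights a = sin((1−f)δ)/sin δ ≈ 0.634, b = sin(fδ)/sin δ ≈ 0.634.
p = a·p₁ + b·p₂ ≈ (0.159, -0.909, -0.385); φ = arcsin(p_z) ≈ -22.66°, λ = atan2(p_y, p_x) ≈ -80.10°.

≈ lat 23°S, lon 80°W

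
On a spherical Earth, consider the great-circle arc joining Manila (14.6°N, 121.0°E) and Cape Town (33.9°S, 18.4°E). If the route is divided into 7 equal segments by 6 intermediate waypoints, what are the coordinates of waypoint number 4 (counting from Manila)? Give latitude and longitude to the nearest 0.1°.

Convert each endpoint to a unit vector on the sphere (x = cos φ cos λ, y = cos φ sin λ, z = sin φ).
The central angle between the endpoints is δ = arccos(p₁·p₂) ≈ 1.892 rad (108.4°).
Interpolate at f = 4/7 with slerp weights a = sin((1−f)δ)/sin δ ≈ 0.764, b = sin(fδ)/sin δ ≈ 0.930.
p = a·p₁ + b·p₂ ≈ (0.352, 0.877, -0.326); φ = arcsin(p_z) ≈ -19.04°, λ = atan2(p_y, p_x) ≈ 68.15°.

≈ 19.0°S, 68.2°E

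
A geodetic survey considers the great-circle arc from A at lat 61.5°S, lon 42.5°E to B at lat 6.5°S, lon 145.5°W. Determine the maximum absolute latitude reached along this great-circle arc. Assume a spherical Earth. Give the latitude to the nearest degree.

The great circle lies in the plane with unit normal n̂ = (p₁ × p₂)/|p₁ × p₂|.
Here n̂_z ≈ +0.071; the vertex latitude is φ_max = arccos|n̂_z| ≈ 85.9°.

≈ 86°S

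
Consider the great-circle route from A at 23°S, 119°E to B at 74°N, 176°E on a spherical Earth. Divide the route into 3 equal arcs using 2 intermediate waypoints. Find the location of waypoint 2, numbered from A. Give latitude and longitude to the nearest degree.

From cos δ = sin φ₁ sin φ₂ + cos φ₁ cos φ₂ cos Δλ, the central angle is δ ≈ 1.810 rad (103.7°).
Interpolate at f = 2/3 with slerp weights a = sin((1−f)δ)/sin δ ≈ 0.584, b = sin(fδ)/sin δ ≈ 0.962.
p = a·p₁ + b·p₂ ≈ (-0.525, 0.489, 0.697); φ = arcsin(p_z) ≈ 44.15°, λ = atan2(p_y, p_x) ≈ 137.06°.

≈ 44°N, 137°E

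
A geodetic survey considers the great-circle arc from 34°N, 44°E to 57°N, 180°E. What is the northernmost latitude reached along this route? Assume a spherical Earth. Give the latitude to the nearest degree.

≈ 72°N

The great circle lies in the plane with unit normal n̂ = (p₁ × p₂)/|p₁ × p₂|.
Here n̂_z ≈ +0.317; the vertex latitude is φ_max = arccos|n̂_z| ≈ 71.5°.
Check via Clairaut: cos φ_max = |cos φ₁| · sin C = cos(34.0°)·sin(22.5°) ≈ 0.317, again giving ≈ 71.5°.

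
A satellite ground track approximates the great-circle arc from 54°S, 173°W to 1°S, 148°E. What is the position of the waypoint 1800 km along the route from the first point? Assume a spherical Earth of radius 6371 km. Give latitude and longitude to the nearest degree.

Convert each endpoint to a unit vector on the sphere (x = cos φ cos λ, y = cos φ sin λ, z = sin φ).
The central angle between the endpoints is δ = arccos(p₁·p₂) ≈ 1.081 rad (61.9°). The total great-circle distance is δ·R ≈ 1.081 × 6371 ≈ 6884 km, so the target fraction is f = 1800/6884 ≈ 0.261.
Interpolate at f ≈ 0.261 with slerp weights a = sin((1−f)δ)/sin δ ≈ 0.812, b = sin(fδ)/sin δ ≈ 0.316.
p = a·p₁ + b·p₂ ≈ (-0.741, 0.109, -0.662); φ = arcsin(p_z) ≈ -41.46°, λ = atan2(p_y, p_x) ≈ 171.61°.

≈ 41°S, 172°E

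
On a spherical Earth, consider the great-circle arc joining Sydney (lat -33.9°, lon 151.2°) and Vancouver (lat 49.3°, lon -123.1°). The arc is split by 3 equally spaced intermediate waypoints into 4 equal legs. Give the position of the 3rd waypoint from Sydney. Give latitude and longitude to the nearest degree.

≈ lat 32°, lon -153°

Convert each endpoint to a unit vector on the sphere (x = cos φ cos λ, y = cos φ sin λ, z = sin φ).
The central angle between the endpoints is δ = arccos(p₁·p₂) ≈ 1.963 rad (112.5°).
Interpolate at f = 3/4 with slerp weights a = sin((1−f)δ)/sin δ ≈ 0.510, b = sin(fδ)/sin δ ≈ 1.077.
p = a·p₁ + b·p₂ ≈ (-0.754, -0.384, 0.532); φ = arcsin(p_z) ≈ 32.14°, λ = atan2(p_y, p_x) ≈ -153.00°.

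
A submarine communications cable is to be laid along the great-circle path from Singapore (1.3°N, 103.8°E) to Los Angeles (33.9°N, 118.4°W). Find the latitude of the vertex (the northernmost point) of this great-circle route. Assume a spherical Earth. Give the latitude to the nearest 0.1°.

The great circle lies in the plane with unit normal n̂ = (p₁ × p₂)/|p₁ × p₂|.
Here n̂_z ≈ +0.698; the vertex latitude is φ_max = arccos|n̂_z| ≈ 45.7°.

≈ 45.7°N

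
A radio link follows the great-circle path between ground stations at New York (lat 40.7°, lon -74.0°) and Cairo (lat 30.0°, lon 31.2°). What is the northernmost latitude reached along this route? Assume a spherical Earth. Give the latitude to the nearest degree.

The great circle lies in the plane with unit normal n̂ = (p₁ × p₂)/|p₁ × p₂|.
Here n̂_z ≈ +0.641; the vertex latitude is φ_max = arccos|n̂_z| ≈ 50.1°.
Check via Clairaut: cos φ_max = |cos φ₁| · sin C = cos(40.7°)·sin(57.8°) ≈ 0.641, again giving ≈ 50.1°.

≈ 50°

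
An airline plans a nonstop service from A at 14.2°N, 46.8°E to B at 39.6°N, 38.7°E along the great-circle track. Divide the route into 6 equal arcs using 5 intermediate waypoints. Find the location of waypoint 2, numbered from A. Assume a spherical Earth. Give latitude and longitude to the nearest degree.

Convert each endpoint to a unit vector on the sphere (x = cos φ cos λ, y = cos φ sin λ, z = sin φ).
The central angle between the endpoints is δ = arccos(p₁·p₂) ≈ 0.460 rad (26.4°).
Interpolate at f = 2/6 with slerp weights a = sin((1−f)δ)/sin δ ≈ 0.680, b = sin(fδ)/sin δ ≈ 0.344.
p = a·p₁ + b·p₂ ≈ (0.658, 0.646, 0.386); φ = arcsin(p_z) ≈ 22.71°, λ = atan2(p_y, p_x) ≈ 44.48°.

≈ 23°N, 44°E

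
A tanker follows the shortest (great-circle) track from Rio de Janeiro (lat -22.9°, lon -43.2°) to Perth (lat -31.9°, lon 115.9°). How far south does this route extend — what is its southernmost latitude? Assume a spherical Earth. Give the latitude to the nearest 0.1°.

≈ -70.9°

The great circle lies in the plane with unit normal n̂ = (p₁ × p₂)/|p₁ × p₂|.
Here n̂_z ≈ +0.328; the vertex latitude is φ_max = arccos|n̂_z| ≈ 70.9°.
Check via Clairaut: cos φ_max = |cos φ₁| · sin C = cos(22.9°)·sin(159.2°) ≈ 0.328, again giving ≈ 70.9°.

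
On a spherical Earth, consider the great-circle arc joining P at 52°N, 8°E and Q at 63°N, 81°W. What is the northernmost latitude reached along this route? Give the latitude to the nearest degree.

≈ 67°N

The great circle lies in the plane with unit normal n̂ = (p₁ × p₂)/|p₁ × p₂|.
Here n̂_z ≈ -0.395; the vertex latitude is φ_max = arccos|n̂_z| ≈ 66.7°.
Check via Clairaut: cos φ_max = |cos φ₁| · sin C = cos(52.0°)·sin(39.9°) ≈ 0.395, again giving ≈ 66.7°.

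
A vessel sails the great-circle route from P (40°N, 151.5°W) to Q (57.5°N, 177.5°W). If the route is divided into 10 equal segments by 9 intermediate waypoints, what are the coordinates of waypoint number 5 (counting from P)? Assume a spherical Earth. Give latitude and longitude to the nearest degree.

The haversine formula gives a central angle δ ≈ 0.423 rad (24.2°) between the endpoints.
Interpolate at f = 5/10 with slerp weights a = sin((1−f)δ)/sin δ ≈ 0.511, b = sin(fδ)/sin δ ≈ 0.511.
p = a·p₁ + b·p₂ ≈ (-0.619, -0.199, 0.760); φ = arcsin(p_z) ≈ 49.46°, λ = atan2(p_y, p_x) ≈ -162.18°.

≈ (49°N, 162°W)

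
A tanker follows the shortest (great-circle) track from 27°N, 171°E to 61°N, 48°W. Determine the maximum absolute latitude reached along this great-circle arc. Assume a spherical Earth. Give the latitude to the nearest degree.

≈ 74°N

The great circle lies in the plane with unit normal n̂ = (p₁ × p₂)/|p₁ × p₂|.
Here n̂_z ≈ +0.272; the vertex latitude is φ_max = arccos|n̂_z| ≈ 74.2°.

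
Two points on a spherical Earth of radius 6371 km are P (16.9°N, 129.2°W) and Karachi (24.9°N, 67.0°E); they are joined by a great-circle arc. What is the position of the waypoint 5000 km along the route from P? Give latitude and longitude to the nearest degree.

≈ (57°N, 157°W)

The haversine formula gives a central angle δ ≈ 2.362 rad (135.3°) between the endpoints. The total great-circle distance is δ·R ≈ 2.362 × 6371 ≈ 15047 km, so the target fraction is f = 5000/15047 ≈ 0.332.
Interpolate at f ≈ 0.332 with slerp weights a = sin((1−f)δ)/sin δ ≈ 1.422, b = sin(fδ)/sin δ ≈ 1.005.
p = a·p₁ + b·p₂ ≈ (-0.504, -0.215, 0.837); φ = arcsin(p_z) ≈ 56.78°, λ = atan2(p_y, p_x) ≈ -156.86°.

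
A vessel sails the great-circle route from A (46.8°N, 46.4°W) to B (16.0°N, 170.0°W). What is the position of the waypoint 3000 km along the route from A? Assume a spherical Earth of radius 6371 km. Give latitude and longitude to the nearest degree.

≈ (56°N, 88°W)

From cos δ = sin φ₁ sin φ₂ + cos φ₁ cos φ₂ cos Δλ, the central angle is δ ≈ 1.735 rad (99.4°). The total great-circle distance is δ·R ≈ 1.735 × 6371 ≈ 11052 km, so the target fraction is f = 3000/11052 ≈ 0.271.
Interpolate at f ≈ 0.271 with slerp weights a = sin((1−f)δ)/sin δ ≈ 0.966, b = sin(fδ)/sin δ ≈ 0.460.
p = a·p₁ + b·p₂ ≈ (0.021, -0.556, 0.831); φ = arcsin(p_z) ≈ 56.21°, λ = atan2(p_y, p_x) ≈ -87.85°.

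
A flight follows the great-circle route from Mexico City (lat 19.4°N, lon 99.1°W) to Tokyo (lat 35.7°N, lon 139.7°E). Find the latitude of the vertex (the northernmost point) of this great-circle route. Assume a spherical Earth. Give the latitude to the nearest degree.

≈ 48°N

The great circle lies in the plane with unit normal n̂ = (p₁ × p₂)/|p₁ × p₂|.
Here n̂_z ≈ -0.669; the vertex latitude is φ_max = arccos|n̂_z| ≈ 48.0°.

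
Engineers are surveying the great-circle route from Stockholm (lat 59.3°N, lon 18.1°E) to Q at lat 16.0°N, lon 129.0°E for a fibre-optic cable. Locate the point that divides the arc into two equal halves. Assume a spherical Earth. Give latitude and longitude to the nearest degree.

≈ lat 51°N, lon 98°E

From cos δ = sin φ₁ sin φ₂ + cos φ₁ cos φ₂ cos Δλ, the central angle is δ ≈ 1.509 rad (86.4°).
Interpolate at f = 1/2 with slerp weights a = sin((1−f)δ)/sin δ ≈ 0.686, b = sin(fδ)/sin δ ≈ 0.686.
p = a·p₁ + b·p₂ ≈ (-0.082, 0.621, 0.779); φ = arcsin(p_z) ≈ 51.18°, λ = atan2(p_y, p_x) ≈ 97.53°.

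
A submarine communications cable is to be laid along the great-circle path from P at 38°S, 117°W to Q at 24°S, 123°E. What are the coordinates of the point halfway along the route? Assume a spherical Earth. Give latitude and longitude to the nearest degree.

Write both endpoints as unit vectors p₁, p₂ with components (cos φ cos λ, cos φ sin λ, sin φ).
The central angle between the endpoints is δ = arccos(p₁·p₂) ≈ 1.681 rad (96.3°).
Interpolate at f = 1/2 with slerp weights a = sin((1−f)δ)/sin δ ≈ 0.749, b = sin(fδ)/sin δ ≈ 0.749.
p = a·p₁ + b·p₂ ≈ (-0.641, 0.048, -0.766); φ = arcsin(p_z) ≈ -50.01°, λ = atan2(p_y, p_x) ≈ 175.72°.

≈ 50°S, 176°E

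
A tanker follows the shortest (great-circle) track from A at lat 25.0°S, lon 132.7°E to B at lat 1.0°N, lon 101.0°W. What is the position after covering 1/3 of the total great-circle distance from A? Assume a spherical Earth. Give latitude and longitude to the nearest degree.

≈ lat 29°S, lon 179°E

Write both endpoints as unit vectors p₁, p₂ with components (cos φ cos λ, cos φ sin λ, sin φ).
The central angle between the endpoints is δ = arccos(p₁·p₂) ≈ 2.146 rad (122.9°).
Interpolate at f = 1/3 with slerp weights a = sin((1−f)δ)/sin δ ≈ 1.180, b = sin(fδ)/sin δ ≈ 0.781.
p = a·p₁ + b·p₂ ≈ (-0.874, 0.019, -0.485); φ = arcsin(p_z) ≈ -29.01°, λ = atan2(p_y, p_x) ≈ 178.76°.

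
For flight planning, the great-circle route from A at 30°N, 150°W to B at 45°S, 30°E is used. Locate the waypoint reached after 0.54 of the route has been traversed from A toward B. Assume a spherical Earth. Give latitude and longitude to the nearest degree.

Write both endpoints as unit vectors p₁, p₂ with components (cos φ cos λ, cos φ sin λ, sin φ).
The central angle between the endpoints is δ = arccos(p₁·p₂) ≈ 2.880 rad (165.0°).
Interpolate at f = 0.54 with slerp weights a = sin((1−f)δ)/sin δ ≈ 3.747, b = sin(fδ)/sin δ ≈ 3.863.
p = a·p₁ + b·p₂ ≈ (-0.445, -0.257, -0.858); φ = arcsin(p_z) ≈ -59.10°, λ = atan2(p_y, p_x) ≈ -150.00°.

≈ 59°S, 150°W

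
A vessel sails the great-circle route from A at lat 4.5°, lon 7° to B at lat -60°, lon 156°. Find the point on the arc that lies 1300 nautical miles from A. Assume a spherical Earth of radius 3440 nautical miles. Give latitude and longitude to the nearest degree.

From cos δ = sin φ₁ sin φ₂ + cos φ₁ cos φ₂ cos Δλ, the central angle is δ ≈ 2.089 rad (119.7°). The total great-circle distance is δ·R ≈ 2.089 × 3440 ≈ 7186 nmi, so the target fraction is f = 1300/7186 ≈ 0.181.
Interpolate at f ≈ 0.181 with slerp weights a = sin((1−f)δ)/sin δ ≈ 1.140, b = sin(fδ)/sin δ ≈ 0.425.
p = a·p₁ + b·p₂ ≈ (0.934, 0.225, -0.278); φ = arcsin(p_z) ≈ -16.16°, λ = atan2(p_y, p_x) ≈ 13.54°.

≈ lat -16°, lon 14°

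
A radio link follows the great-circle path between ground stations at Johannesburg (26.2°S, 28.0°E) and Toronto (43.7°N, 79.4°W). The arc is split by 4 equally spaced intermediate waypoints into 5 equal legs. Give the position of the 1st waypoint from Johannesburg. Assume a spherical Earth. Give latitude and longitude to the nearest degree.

The haversine formula gives a central angle δ ≈ 2.093 rad (119.9°) between the endpoints.
Interpolate at f = 1/5 with slerp weights a = sin((1−f)δ)/sin δ ≈ 1.148, b = sin(fδ)/sin δ ≈ 0.469.
p = a·p₁ + b·p₂ ≈ (0.972, 0.150, -0.183); φ = arcsin(p_z) ≈ -10.52°, λ = atan2(p_y, p_x) ≈ 8.78°.

≈ (11°S, 9°E)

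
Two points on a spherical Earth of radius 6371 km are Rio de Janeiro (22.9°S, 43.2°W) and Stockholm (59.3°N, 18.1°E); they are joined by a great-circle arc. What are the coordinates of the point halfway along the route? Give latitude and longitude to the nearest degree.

Convert each endpoint to a unit vector on the sphere (x = cos φ cos λ, y = cos φ sin λ, z = sin φ).
The central angle between the endpoints is δ = arccos(p₁·p₂) ≈ 1.680 rad (96.2°).
Interpolate at f = 1/2 with slerp weights a = sin((1−f)δ)/sin δ ≈ 0.749, b = sin(fδ)/sin δ ≈ 0.749.
p = a·p₁ + b·p₂ ≈ (0.866, -0.354, 0.353); φ = arcsin(p_z) ≈ 20.64°, λ = atan2(p_y, p_x) ≈ -22.20°.

≈ 21°N, 22°W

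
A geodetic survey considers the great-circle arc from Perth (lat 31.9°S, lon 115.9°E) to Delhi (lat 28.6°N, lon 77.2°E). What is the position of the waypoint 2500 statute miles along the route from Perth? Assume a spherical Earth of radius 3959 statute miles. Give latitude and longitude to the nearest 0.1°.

≈ lat 1.1°S, lon 95.8°E

Convert each endpoint to a unit vector on the sphere (x = cos φ cos λ, y = cos φ sin λ, z = sin φ).
The central angle between the endpoints is δ = arccos(p₁·p₂) ≈ 1.236 rad (70.8°). The total great-circle distance is δ·R ≈ 1.236 × 3959 ≈ 4893 mi, so the target fraction is f = 2500/4893 ≈ 0.511.
Interpolate at f ≈ 0.511 with slerp weights a = sin((1−f)δ)/sin δ ≈ 0.602, b = sin(fδ)/sin δ ≈ 0.625.
p = a·p₁ + b·p₂ ≈ (-0.102, 0.995, -0.019); φ = arcsin(p_z) ≈ -1.07°, λ = atan2(p_y, p_x) ≈ 95.83°.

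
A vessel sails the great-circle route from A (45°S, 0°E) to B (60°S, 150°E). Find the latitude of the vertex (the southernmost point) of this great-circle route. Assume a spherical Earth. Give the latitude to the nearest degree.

≈ 79°S

The great circle lies in the plane with unit normal n̂ = (p₁ × p₂)/|p₁ × p₂|.
Here n̂_z ≈ +0.186; the vertex latitude is φ_max = arccos|n̂_z| ≈ 79.3°.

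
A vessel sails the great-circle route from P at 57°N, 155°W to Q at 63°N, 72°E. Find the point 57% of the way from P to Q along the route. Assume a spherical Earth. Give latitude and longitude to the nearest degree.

≈ 77°N, 133°E

The haversine formula gives a central angle δ ≈ 0.954 rad (54.6°) between the endpoints.
Interpolate at f = 0.57 with slerp weights a = sin((1−f)δ)/sin δ ≈ 0.489, b = sin(fδ)/sin δ ≈ 0.634.
p = a·p₁ + b·p₂ ≈ (-0.152, 0.161, 0.975); φ = arcsin(p_z) ≈ 77.18°, λ = atan2(p_y, p_x) ≈ 133.36°.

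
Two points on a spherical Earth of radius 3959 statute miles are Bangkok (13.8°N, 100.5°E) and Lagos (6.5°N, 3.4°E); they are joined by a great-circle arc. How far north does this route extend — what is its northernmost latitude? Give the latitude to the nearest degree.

≈ 16°N

The great circle lies in the plane with unit normal n̂ = (p₁ × p₂)/|p₁ × p₂|.
Here n̂_z ≈ -0.962; the vertex latitude is φ_max = arccos|n̂_z| ≈ 15.9°.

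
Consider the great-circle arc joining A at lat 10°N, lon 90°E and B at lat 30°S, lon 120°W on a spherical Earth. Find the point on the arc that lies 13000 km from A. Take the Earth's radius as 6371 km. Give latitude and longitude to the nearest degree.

≈ lat 40°S, lon 153°W

The haversine formula gives a central angle δ ≈ 2.542 rad (145.6°) between the endpoints. The total great-circle distance is δ·R ≈ 2.542 × 6371 ≈ 16194 km, so the target fraction is f = 13000/16194 ≈ 0.803.
Interpolate at f ≈ 0.803 with slerp weights a = sin((1−f)δ)/sin δ ≈ 0.851, b = sin(fδ)/sin δ ≈ 1.580.
p = a·p₁ + b·p₂ ≈ (-0.684, -0.346, -0.642); φ = arcsin(p_z) ≈ -39.94°, λ = atan2(p_y, p_x) ≈ -153.14°.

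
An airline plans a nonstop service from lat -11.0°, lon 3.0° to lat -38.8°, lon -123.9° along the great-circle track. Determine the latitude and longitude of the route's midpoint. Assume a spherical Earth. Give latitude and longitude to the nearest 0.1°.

≈ lat -45.3°, lon -47.5°

The haversine formula gives a central angle δ ≈ 1.917 rad (109.9°) between the endpoints.
Interpolate at f = 1/2 with slerp weights a = sin((1−f)δ)/sin δ ≈ 0.870, b = sin(fδ)/sin δ ≈ 0.870.
p = a·p₁ + b·p₂ ≈ (0.475, -0.518, -0.711); φ = arcsin(p_z) ≈ -45.34°, λ = atan2(p_y, p_x) ≈ -47.50°.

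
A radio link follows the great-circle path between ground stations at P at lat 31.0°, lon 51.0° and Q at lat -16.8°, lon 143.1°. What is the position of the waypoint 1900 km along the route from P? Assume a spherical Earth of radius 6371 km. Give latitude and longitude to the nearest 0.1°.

The haversine formula gives a central angle δ ≈ 1.751 rad (100.3°) between the endpoints. The total great-circle distance is δ·R ≈ 1.751 × 6371 ≈ 11154 km, so the target fraction is f = 1900/11154 ≈ 0.170.
Interpolate at f ≈ 0.170 with slerp weights a = sin((1−f)δ)/sin δ ≈ 1.009, b = sin(fδ)/sin δ ≈ 0.299.
p = a·p₁ + b·p₂ ≈ (0.316, 0.844, 0.434); φ = arcsin(p_z) ≈ 25.69°, λ = atan2(p_y, p_x) ≈ 69.48°.

≈ lat 25.7°, lon 69.5°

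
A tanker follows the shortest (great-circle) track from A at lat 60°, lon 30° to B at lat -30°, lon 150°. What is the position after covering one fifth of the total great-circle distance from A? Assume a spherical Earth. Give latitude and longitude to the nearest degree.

From cos δ = sin φ₁ sin φ₂ + cos φ₁ cos φ₂ cos Δλ, the central angle is δ ≈ 2.278 rad (130.5°).
Interpolate at f = 1/5 with slerp weights a = sin((1−f)δ)/sin δ ≈ 1.274, b = sin(fδ)/sin δ ≈ 0.579.
p = a·p₁ + b·p₂ ≈ (0.118, 0.569, 0.814); φ = arcsin(p_z) ≈ 54.48°, λ = atan2(p_y, p_x) ≈ 78.32°.

≈ lat 54°, lon 78°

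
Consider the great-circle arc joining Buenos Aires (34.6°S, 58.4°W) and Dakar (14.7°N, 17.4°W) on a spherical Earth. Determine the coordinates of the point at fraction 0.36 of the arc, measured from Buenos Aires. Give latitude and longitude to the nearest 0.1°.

Write both endpoints as unit vectors p₁, p₂ with components (cos φ cos λ, cos φ sin λ, sin φ).
The central angle between the endpoints is δ = arccos(p₁·p₂) ≈ 1.096 rad (62.8°).
Interpolate at f = 0.36 with slerp weights a = sin((1−f)δ)/sin δ ≈ 0.726, b = sin(fδ)/sin δ ≈ 0.432.
p = a·p₁ + b·p₂ ≈ (0.712, -0.634, -0.302); φ = arcsin(p_z) ≈ -17.60°, λ = atan2(p_y, p_x) ≈ -41.67°.

≈ (17.6°S, 41.7°W)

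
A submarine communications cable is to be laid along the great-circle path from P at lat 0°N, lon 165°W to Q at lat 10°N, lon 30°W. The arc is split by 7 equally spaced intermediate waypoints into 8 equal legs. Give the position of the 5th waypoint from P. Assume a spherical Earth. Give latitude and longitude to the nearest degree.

≈ lat 14°N, lon 81°W

Convert each endpoint to a unit vector on the sphere (x = cos φ cos λ, y = cos φ sin λ, z = sin φ).
The central angle between the endpoints is δ = arccos(p₁·p₂) ≈ 2.341 rad (134.1°).
Interpolate at f = 5/8 with slerp weights a = sin((1−f)δ)/sin δ ≈ 1.072, b = sin(fδ)/sin δ ≈ 1.385.
p = a·p₁ + b·p₂ ≈ (0.146, -0.960, 0.241); φ = arcsin(p_z) ≈ 13.92°, λ = atan2(p_y, p_x) ≈ -81.35°.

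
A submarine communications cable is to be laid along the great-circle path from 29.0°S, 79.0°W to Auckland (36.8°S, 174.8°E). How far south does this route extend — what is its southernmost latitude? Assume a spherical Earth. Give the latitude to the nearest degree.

The great circle lies in the plane with unit normal n̂ = (p₁ × p₂)/|p₁ × p₂|.
Here n̂_z ≈ -0.676; the vertex latitude is φ_max = arccos|n̂_z| ≈ 47.5°.

≈ 48°S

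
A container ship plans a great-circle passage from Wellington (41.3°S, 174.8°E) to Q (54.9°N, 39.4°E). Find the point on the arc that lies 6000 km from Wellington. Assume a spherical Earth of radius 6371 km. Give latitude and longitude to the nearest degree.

The haversine formula gives a central angle δ ≈ 2.582 rad (147.9°) between the endpoints. The total great-circle distance is δ·R ≈ 2.582 × 6371 ≈ 16451 km, so the target fraction is f = 6000/16451 ≈ 0.365.
Interpolate at f ≈ 0.365 with slerp weights a = sin((1−f)δ)/sin δ ≈ 1.880, b = sin(fδ)/sin δ ≈ 1.524.
p = a·p₁ + b·p₂ ≈ (-0.729, 0.684, 0.006); φ = arcsin(p_z) ≈ 0.34°, λ = atan2(p_y, p_x) ≈ 136.84°.

≈ (0°N, 137°E)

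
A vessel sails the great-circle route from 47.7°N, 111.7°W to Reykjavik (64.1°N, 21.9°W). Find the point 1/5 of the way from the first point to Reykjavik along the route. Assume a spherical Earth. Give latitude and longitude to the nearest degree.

≈ 55°N, 102°W

Convert each endpoint to a unit vector on the sphere (x = cos φ cos λ, y = cos φ sin λ, z = sin φ).
The central angle between the endpoints is δ = arccos(p₁·p₂) ≈ 0.841 rad (48.2°).
Interpolate at f = 1/5 with slerp weights a = sin((1−f)δ)/sin δ ≈ 0.836, b = sin(fδ)/sin δ ≈ 0.225.
p = a·p₁ + b·p₂ ≈ (-0.117, -0.559, 0.821); φ = arcsin(p_z) ≈ 55.14°, λ = atan2(p_y, p_x) ≈ -101.81°.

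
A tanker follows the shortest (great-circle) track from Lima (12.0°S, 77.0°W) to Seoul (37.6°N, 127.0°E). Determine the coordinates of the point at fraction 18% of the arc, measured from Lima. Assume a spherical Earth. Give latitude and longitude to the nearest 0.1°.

≈ 9.6°N, 92.3°W

Write both endpoints as unit vectors p₁, p₂ with components (cos φ cos λ, cos φ sin λ, sin φ).
The central angle between the endpoints is δ = arccos(p₁·p₂) ≈ 2.559 rad (146.6°).
Interpolate at f = 0.18 with slerp weights a = sin((1−f)δ)/sin δ ≈ 1.570, b = sin(fδ)/sin δ ≈ 0.807.
p = a·p₁ + b·p₂ ≈ (-0.040, -0.985, 0.166); φ = arcsin(p_z) ≈ 9.57°, λ = atan2(p_y, p_x) ≈ -92.30°.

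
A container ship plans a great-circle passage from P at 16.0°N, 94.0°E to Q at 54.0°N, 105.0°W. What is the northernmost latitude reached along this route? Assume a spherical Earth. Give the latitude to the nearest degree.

The great circle lies in the plane with unit normal n̂ = (p₁ × p₂)/|p₁ × p₂|.
Here n̂_z ≈ +0.194; the vertex latitude is φ_max = arccos|n̂_z| ≈ 78.8°.

≈ 79°N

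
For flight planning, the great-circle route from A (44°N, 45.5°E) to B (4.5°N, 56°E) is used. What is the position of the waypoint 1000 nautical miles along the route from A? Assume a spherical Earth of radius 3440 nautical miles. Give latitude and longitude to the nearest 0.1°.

Convert each endpoint to a unit vector on the sphere (x = cos φ cos λ, y = cos φ sin λ, z = sin φ).
The central angle between the endpoints is δ = arccos(p₁·p₂) ≈ 0.708 rad (40.6°). The total great-circle distance is δ·R ≈ 0.708 × 3440 ≈ 2436 nmi, so the target fraction is f = 1000/2436 ≈ 0.411.
Interpolate at f ≈ 0.411 with slerp weights a = sin((1−f)δ)/sin δ ≈ 0.623, b = sin(fδ)/sin δ ≈ 0.441.
p = a·p₁ + b·p₂ ≈ (0.560, 0.684, 0.468); φ = arcsin(p_z) ≈ 27.87°, λ = atan2(p_y, p_x) ≈ 50.70°.

≈ (27.9°N, 50.7°E)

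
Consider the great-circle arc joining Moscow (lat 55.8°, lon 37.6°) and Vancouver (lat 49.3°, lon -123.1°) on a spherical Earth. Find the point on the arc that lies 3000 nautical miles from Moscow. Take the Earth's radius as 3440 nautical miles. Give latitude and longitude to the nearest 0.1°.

Write both endpoints as unit vectors p₁, p₂ with components (cos φ cos λ, cos φ sin λ, sin φ).
The central angle between the endpoints is δ = arccos(p₁·p₂) ≈ 1.286 rad (73.7°). The total great-circle distance is δ·R ≈ 1.286 × 3440 ≈ 4423 nmi, so the target fraction is f = 3000/4423 ≈ 0.678.
Interpolate at f ≈ 0.678 with slerp weights a = sin((1−f)δ)/sin δ ≈ 0.419, b = sin(fδ)/sin δ ≈ 0.798.
p = a·p₁ + b·p₂ ≈ (-0.098, -0.292, 0.951); φ = arcsin(p_z) ≈ 72.06°, λ = atan2(p_y, p_x) ≈ -108.46°.

≈ lat 72.1°, lon -108.5°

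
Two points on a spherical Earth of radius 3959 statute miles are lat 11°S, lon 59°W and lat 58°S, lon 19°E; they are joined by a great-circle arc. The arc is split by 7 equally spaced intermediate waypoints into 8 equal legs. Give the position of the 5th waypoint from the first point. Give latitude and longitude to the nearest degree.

Write both endpoints as unit vectors p₁, p₂ with components (cos φ cos λ, cos φ sin λ, sin φ).
The central angle between the endpoints is δ = arccos(p₁·p₂) ≈ 1.297 rad (74.3°).
Interpolate at f = 5/8 with slerp weights a = sin((1−f)δ)/sin δ ≈ 0.486, b = sin(fδ)/sin δ ≈ 0.753.
p = a·p₁ + b·p₂ ≈ (0.623, -0.279, -0.731); φ = arcsin(p_z) ≈ -46.98°, λ = atan2(p_y, p_x) ≈ -24.11°.

≈ lat 47°S, lon 24°W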